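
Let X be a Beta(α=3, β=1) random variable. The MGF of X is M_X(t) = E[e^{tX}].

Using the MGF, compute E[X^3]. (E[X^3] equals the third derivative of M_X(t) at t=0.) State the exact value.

M_X(t) = ₁F₁(3; 4; t)
M′(t) = 3*₁F₁(4; 5; t)/4
M′′(t) = 3*₁F₁(5; 6; t)/5
M′′′(t) = ₁F₁(6; 7; t)/2

E[X^3] = M′′′(0) = 1/2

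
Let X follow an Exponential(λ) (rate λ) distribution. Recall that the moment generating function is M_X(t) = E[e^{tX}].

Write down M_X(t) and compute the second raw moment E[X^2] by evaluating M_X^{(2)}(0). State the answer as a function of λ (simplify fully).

E[X^2] = M′′(0) = 2/λ^2

M_X(t) = λ/(λ - t)
M′(t) = λ/(λ^2 - 2*λ*t + t^2)
M′′(t) = -2*λ/(-λ^3 + 3*λ^2*t - 3*λ*t^2 + t^3)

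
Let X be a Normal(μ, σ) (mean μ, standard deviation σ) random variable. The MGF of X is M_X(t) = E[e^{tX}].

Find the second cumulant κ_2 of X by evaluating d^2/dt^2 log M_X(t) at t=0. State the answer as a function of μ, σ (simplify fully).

M_X(t) = e^(μ*t + σ^2*t^2/2)
K_X(t) = log M_X(t) = μ*t + σ^2*t^2/2
K^(2)(t) = σ^2

κ_2 = K^(2)(0) = σ^2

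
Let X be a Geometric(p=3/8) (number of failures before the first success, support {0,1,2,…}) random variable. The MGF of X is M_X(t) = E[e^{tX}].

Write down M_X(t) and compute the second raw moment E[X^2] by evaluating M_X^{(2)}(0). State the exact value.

E[X^2] = M′′(0) = 65/9

M_X(t) = 3/(8*(1 - 5*e^(t)/8))
M′(t) = 15*e^(t)/(25*e^(2*t) - 80*e^(t) + 64)
M′′(t) = (-75*e^(2*t) - 120*e^(t))/(125*e^(3*t) - 600*e^(2*t) + 960*e^(t) - 512)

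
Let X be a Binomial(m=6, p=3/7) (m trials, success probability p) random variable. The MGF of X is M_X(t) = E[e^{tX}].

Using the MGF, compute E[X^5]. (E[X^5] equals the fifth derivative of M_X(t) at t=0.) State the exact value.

E[X^5] = M′′′′′(0) = 7617528/16807

M_X(t) = (3*e^(t)/7 + 4/7)^6
M′(t) = 4374*e^(6*t)/117649 + 29160*e^(5*t)/117649 + 77760*e^(4*t)/117649 + 103680*e^(3*t)/117649 + 69120*e^(2*t)/117649 + 18432*e^(t)/117649
M′′(t) = 26244*e^(6*t)/117649 + 145800*e^(5*t)/117649 + 311040*e^(4*t)/117649 + 311040*e^(3*t)/117649 + 138240*e^(2*t)/117649 + 18432*e^(t)/117649
M′′′(t) = 157464*e^(6*t)/117649 + 729000*e^(5*t)/117649 + 1244160*e^(4*t)/117649 + 933120*e^(3*t)/117649 + 276480*e^(2*t)/117649 + 18432*e^(t)/117649
M′′′′(t) = 944784*e^(6*t)/117649 + 3645000*e^(5*t)/117649 + 4976640*e^(4*t)/117649 + 2799360*e^(3*t)/117649 + 552960*e^(2*t)/117649 + 18432*e^(t)/117649
M′′′′′(t) = 5668704*e^(6*t)/117649 + 18225000*e^(5*t)/117649 + 19906560*e^(4*t)/117649 + 8398080*e^(3*t)/117649 + 1105920*e^(2*t)/117649 + 18432*e^(t)/117649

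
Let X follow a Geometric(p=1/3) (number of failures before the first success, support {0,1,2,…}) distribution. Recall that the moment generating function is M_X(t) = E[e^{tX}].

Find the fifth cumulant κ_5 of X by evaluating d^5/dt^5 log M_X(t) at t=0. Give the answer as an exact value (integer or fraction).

M_X(t) = 1/(3*(1 - 2*e^(t)/3))
K_X(t) = log M_X(t) = -log(1 - 2*e^(t)/3) - log(3)
dK/dt = -2*e^(t)/(2*e^(t) - 3)
d^2K/dt^2 = 6*e^(t)/(4*e^(2*t) - 12*e^(t) + 9)
d^3K/dt^3 = (-12*e^(2*t) - 18*e^(t))/(8*e^(3*t) - 36*e^(2*t) + 54*e^(t) - 27)
d^4K/dt^4 = (24*e^(3*t) + 144*e^(2*t) + 54*e^(t))/(16*e^(4*t) - 96*e^(3*t) + 216*e^(2*t) - 216*e^(t) + 81)
d^5K/dt^5 = (-48*e^(4*t) - 792*e^(3*t) - 1188*e^(2*t) - 162*e^(t))/(32*e^(5*t) - 240*e^(4*t) + 720*e^(3*t) - 1080*e^(2*t) + 810*e^(t) - 243)

κ_5 = d^5K/dt^5 |_{t=0} = 2190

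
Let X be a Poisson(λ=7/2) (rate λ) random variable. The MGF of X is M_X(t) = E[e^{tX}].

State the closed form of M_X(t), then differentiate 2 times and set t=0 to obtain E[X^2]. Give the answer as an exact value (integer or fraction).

E[X^2] = M′′(0) = 63/4

M_X(t) = e^(7*e^(t)/2 - 7/2)
M′(t) = 7*e^(-7/2)*e^(t)*e^(7*e^(t)/2)/2
M′′(t) = (49*e^(2*t)*e^(7*e^(t)/2) + 14*e^(t)*e^(7*e^(t)/2))*e^(-7/2)/4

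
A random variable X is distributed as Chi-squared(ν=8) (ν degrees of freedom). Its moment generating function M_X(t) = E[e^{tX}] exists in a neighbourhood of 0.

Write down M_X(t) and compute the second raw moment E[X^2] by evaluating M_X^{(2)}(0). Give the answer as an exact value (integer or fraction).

M_X(t) = (1 - 2*t)^(-4)
D^2[M](t) = 80/(64*t^6 - 192*t^5 + 240*t^4 - 160*t^3 + 60*t^2 - 12*t + 1)

E[X^2] = D^2[M](0) = 80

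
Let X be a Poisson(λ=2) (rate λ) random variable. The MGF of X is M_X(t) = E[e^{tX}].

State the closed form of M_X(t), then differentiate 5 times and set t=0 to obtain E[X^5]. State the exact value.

M_X(t) = e^(2*e^(t) - 2)
D^5[M](t) = (32*e^(5*t)*e^(2*e^(t)) + 160*e^(4*t)*e^(2*e^(t)) + 200*e^(3*t)*e^(2*e^(t)) + 60*e^(2*t)*e^(2*e^(t)) + 2*e^(t)*e^(2*e^(t)))*e^(-2)

E[X^5] = D^5[M](0) = 454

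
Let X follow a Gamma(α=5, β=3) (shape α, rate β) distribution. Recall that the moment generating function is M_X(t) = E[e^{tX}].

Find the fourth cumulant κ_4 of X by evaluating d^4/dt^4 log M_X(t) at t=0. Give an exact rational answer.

κ_4 = K^(4)(0) = 10/27

M_X(t) = 243/(3 - t)^5
K_X(t) = log M_X(t) = -5*log(3 - t) + 5*log(3)
K^(4)(t) = 30/(t^4 - 12*t^3 + 54*t^2 - 108*t + 81)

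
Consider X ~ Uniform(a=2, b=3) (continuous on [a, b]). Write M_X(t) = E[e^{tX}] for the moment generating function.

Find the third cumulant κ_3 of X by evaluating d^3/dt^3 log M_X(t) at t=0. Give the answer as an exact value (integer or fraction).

M_X(t) = (e^(3*t) - e^(2*t))/t
K_X(t) = log M_X(t) = -log(t) + log(e^(3*t) - e^(2*t))
K^(3)(t) = (t^3*e^(2*t) + t^3*e^(t) - 2*e^(3*t) + 6*e^(2*t) - 6*e^(t) + 2)/(t^3*e^(3*t) - 3*t^3*e^(2*t) + 3*t^3*e^(t) - t^3)

κ_3 = K^(3)(0) = 0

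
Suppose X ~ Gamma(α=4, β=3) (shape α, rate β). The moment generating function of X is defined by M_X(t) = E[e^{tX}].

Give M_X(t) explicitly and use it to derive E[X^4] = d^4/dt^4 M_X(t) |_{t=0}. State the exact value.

M_X(t) = 81/(3 - t)^4
M′(t) = -324/(t^5 - 15*t^4 + 90*t^3 - 270*t^2 + 405*t - 243)
M′′(t) = 1620/(t^6 - 18*t^5 + 135*t^4 - 540*t^3 + 1215*t^2 - 1458*t + 729)
M′′′(t) = -9720/(t^7 - 21*t^6 + 189*t^5 - 945*t^4 + 2835*t^3 - 5103*t^2 + 5103*t - 2187)
M′′′′(t) = 68040/(t^8 - 24*t^7 + 252*t^6 - 1512*t^5 + 5670*t^4 - 13608*t^3 + 20412*t^2 - 17496*t + 6561)

E[X^4] = M′′′′(0) = 280/27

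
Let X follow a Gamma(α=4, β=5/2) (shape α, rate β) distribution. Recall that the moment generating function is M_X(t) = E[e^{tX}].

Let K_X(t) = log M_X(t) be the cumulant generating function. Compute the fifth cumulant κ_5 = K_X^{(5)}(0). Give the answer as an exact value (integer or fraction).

κ_5 = K′′′′′(0) = 3072/3125

M_X(t) = 625/(16*(5/2 - t)^4)
K_X(t) = log M_X(t) = -4*log(5/2 - t) - 4*log(2) + 4*log(5)
K′(t) = -8/(2*t - 5)
K′′(t) = 16/(4*t^2 - 20*t + 25)
K′′′(t) = -64/(8*t^3 - 60*t^2 + 150*t - 125)
K′′′′(t) = 384/(16*t^4 - 160*t^3 + 600*t^2 - 1000*t + 625)
K′′′′′(t) = -3072/(32*t^5 - 400*t^4 + 2000*t^3 - 5000*t^2 + 6250*t - 3125)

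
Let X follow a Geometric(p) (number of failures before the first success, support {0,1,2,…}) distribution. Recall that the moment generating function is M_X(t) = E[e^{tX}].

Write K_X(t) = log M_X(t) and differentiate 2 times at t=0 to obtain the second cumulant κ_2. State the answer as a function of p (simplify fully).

M_X(t) = p/(-(1 - p)*e^(t) + 1)
K_X(t) = log M_X(t) = log(p) - log(-(1 - p)*e^(t) + 1)
D^2[K](t) = (-p*e^(t) + e^(t))/(p^2*e^(2*t) - 2*p*e^(2*t) + 2*p*e^(t) + e^(2*t) - 2*e^(t) + 1)

κ_2 = D^2[K](0) = (1 - p)/p^2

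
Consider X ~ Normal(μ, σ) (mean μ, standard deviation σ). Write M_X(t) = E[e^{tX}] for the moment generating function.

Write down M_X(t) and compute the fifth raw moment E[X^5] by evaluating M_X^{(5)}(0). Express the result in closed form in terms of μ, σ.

M_X(t) = e^(μ*t + σ^2*t^2/2)
dM/dt = μ*e^(μ*t)*e^(σ^2*t^2/2) + σ^2*t*e^(μ*t)*e^(σ^2*t^2/2)
d^2M/dt^2 = μ^2*e^(μ*t)*e^(σ^2*t^2/2) + 2*μ*σ^2*t*e^(μ*t)*e^(σ^2*t^2/2) + σ^4*t^2*e^(μ*t)*e^(σ^2*t^2/2) + σ^2*e^(μ*t)*e^(σ^2*t^2/2)

E[X^5] = d^5M/dt^5 |_{t=0} = μ*(μ^4 + 10*μ^2*σ^2 + 15*σ^4)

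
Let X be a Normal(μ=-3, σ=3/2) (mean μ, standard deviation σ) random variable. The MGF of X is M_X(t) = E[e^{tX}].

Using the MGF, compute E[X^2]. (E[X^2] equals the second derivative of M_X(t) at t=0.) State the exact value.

M_X(t) = e^(9*t^2/8 - 3*t)
dM/dt = 9*t*e^(-3*t)*e^(9*t^2/8)/4 - 3*e^(-3*t)*e^(9*t^2/8)
d^2M/dt^2 = (81*t^2*e^(9*t^2/8) - 216*t*e^(9*t^2/8) + 180*e^(9*t^2/8))*e^(-3*t)/16

E[X^2] = d^2M/dt^2 |_{t=0} = 45/4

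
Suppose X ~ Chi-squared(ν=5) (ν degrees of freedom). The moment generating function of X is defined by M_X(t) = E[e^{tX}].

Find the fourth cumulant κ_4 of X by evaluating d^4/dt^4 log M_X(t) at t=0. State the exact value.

κ_4 = d^4K/dt^4 |_{t=0} = 240

M_X(t) = (1 - 2*t)^(-5/2)
K_X(t) = log M_X(t) = -5*log(1 - 2*t)/2
dK/dt = -5/(2*t - 1)
d^2K/dt^2 = 10/(4*t^2 - 4*t + 1)
d^3K/dt^3 = -40/(8*t^3 - 12*t^2 + 6*t - 1)
d^4K/dt^4 = 240/(16*t^4 - 32*t^3 + 24*t^2 - 8*t + 1)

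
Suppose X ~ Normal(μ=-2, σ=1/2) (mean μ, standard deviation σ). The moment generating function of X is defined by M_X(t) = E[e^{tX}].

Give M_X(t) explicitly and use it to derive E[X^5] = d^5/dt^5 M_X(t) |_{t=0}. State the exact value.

M_X(t) = e^(t^2/8 - 2*t)
D^5[M](t) = (t^5*e^(t^2/8) - 40*t^4*e^(t^2/8) + 680*t^3*e^(t^2/8) - 6080*t^2*e^(t^2/8) + 28400*t*e^(t^2/8) - 55168*e^(t^2/8))*e^(-2*t)/1024

E[X^5] = D^5[M](0) = -431/8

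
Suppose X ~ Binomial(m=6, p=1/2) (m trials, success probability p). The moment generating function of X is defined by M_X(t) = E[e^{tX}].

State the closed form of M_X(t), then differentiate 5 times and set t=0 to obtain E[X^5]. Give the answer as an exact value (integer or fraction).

E[X^5] = d^5M/dt^5 |_{t=0} = 738

M_X(t) = (e^(t)/2 + 1/2)^6
dM/dt = 3*e^(6*t)/32 + 15*e^(5*t)/32 + 15*e^(4*t)/16 + 15*e^(3*t)/16 + 15*e^(2*t)/32 + 3*e^(t)/32
d^2M/dt^2 = 9*e^(6*t)/16 + 75*e^(5*t)/32 + 15*e^(4*t)/4 + 45*e^(3*t)/16 + 15*e^(2*t)/16 + 3*e^(t)/32
d^3M/dt^3 = 27*e^(6*t)/8 + 375*e^(5*t)/32 + 15*e^(4*t) + 135*e^(3*t)/16 + 15*e^(2*t)/8 + 3*e^(t)/32
d^4M/dt^4 = 81*e^(6*t)/4 + 1875*e^(5*t)/32 + 60*e^(4*t) + 405*e^(3*t)/16 + 15*e^(2*t)/4 + 3*e^(t)/32
d^5M/dt^5 = 243*e^(6*t)/2 + 9375*e^(5*t)/32 + 240*e^(4*t) + 1215*e^(3*t)/16 + 15*e^(2*t)/2 + 3*e^(t)/32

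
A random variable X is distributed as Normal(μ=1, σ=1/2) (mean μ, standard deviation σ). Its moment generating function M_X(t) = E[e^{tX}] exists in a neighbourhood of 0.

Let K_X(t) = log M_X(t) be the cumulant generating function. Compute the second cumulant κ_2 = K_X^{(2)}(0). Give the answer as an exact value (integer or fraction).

κ_2 = D^2[K](0) = 1/4

M_X(t) = e^(t^2/8 + t)
K_X(t) = log M_X(t) = t^2/8 + t
D^2[K](t) = 1/4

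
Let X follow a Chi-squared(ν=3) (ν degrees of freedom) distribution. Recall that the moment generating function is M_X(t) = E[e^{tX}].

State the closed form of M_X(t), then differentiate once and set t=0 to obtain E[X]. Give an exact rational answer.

E[X] = M^(1)(0) = 3

M_X(t) = (1 - 2*t)^(-3/2)
M^(1)(t) = 3/(4*t^2*√(1 - 2*t) - 4*t*√(1 - 2*t) + √(1 - 2*t))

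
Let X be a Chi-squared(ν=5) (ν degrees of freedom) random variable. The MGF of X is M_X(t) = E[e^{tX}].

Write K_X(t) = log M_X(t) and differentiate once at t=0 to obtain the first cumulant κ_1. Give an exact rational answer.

M_X(t) = (1 - 2*t)^(-5/2)
K_X(t) = log M_X(t) = -5*log(1 - 2*t)/2
K′(t) = -5/(2*t - 1)

κ_1 = K′(0) = 5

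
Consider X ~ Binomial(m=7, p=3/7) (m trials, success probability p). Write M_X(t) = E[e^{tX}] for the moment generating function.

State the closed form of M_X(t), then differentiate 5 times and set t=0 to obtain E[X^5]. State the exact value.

M_X(t) = (3*e^(t)/7 + 4/7)^7

E[X^5] = D^5[M](0) = 2045163/2401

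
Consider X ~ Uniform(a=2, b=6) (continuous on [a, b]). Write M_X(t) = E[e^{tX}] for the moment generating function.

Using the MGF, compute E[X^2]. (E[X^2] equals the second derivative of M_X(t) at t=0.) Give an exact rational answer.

M_X(t) = (e^(6*t) - e^(2*t))/(4*t)
D^2[M](t) = (18*t^2*e^(6*t) - 2*t^2*e^(2*t) - 6*t*e^(6*t) + 2*t*e^(2*t) + e^(6*t) - e^(2*t))/(2*t^3)

E[X^2] = D^2[M](0) = 52/3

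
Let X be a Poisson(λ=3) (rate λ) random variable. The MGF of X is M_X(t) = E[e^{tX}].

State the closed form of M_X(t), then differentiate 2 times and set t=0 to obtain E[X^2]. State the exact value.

M_X(t) = e^(3*e^(t) - 3)
dM/dt = 3*e^(-3)*e^(t)*e^(3*e^(t))
d^2M/dt^2 = (9*e^(2*t)*e^(3*e^(t)) + 3*e^(t)*e^(3*e^(t)))*e^(-3)

E[X^2] = d^2M/dt^2 |_{t=0} = 12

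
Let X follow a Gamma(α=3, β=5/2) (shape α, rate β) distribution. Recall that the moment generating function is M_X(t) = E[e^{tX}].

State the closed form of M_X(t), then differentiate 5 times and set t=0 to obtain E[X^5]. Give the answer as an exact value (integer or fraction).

E[X^5] = d^5M/dt^5 |_{t=0} = 16128/625

M_X(t) = 125/(8*(5/2 - t)^3)
dM/dt = 750/(16*t^4 - 160*t^3 + 600*t^2 - 1000*t + 625)
d^2M/dt^2 = -6000/(32*t^5 - 400*t^4 + 2000*t^3 - 5000*t^2 + 6250*t - 3125)
d^3M/dt^3 = 60000/(64*t^6 - 960*t^5 + 6000*t^4 - 20000*t^3 + 37500*t^2 - 37500*t + 15625)
d^4M/dt^4 = -720000/(128*t^7 - 2240*t^6 + 16800*t^5 - 70000*t^4 + 175000*t^3 - 262500*t^2 + 218750*t - 78125)
d^5M/dt^5 = 10080000/(256*t^8 - 5120*t^7 + 44800*t^6 - 224000*t^5 + 700000*t^4 - 1400000*t^3 + 1750000*t^2 - 1250000*t + 390625)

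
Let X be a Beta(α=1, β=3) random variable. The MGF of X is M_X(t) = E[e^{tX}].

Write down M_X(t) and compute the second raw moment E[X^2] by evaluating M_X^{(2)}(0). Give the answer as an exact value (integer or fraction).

E[X^2] = M^(2)(0) = 1/10

M_X(t) = ₁F₁(1; 4; t)
M^(2)(t) = ₁F₁(3; 6; t)/10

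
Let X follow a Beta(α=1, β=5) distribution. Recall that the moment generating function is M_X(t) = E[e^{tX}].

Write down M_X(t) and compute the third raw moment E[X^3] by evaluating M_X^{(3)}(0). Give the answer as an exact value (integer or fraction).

M_X(t) = ₁F₁(1; 6; t)
dM/dt = ₁F₁(2; 7; t)/6
d^2M/dt^2 = ₁F₁(3; 8; t)/21
d^3M/dt^3 = ₁F₁(4; 9; t)/56

E[X^3] = d^3M/dt^3 |_{t=0} = 1/56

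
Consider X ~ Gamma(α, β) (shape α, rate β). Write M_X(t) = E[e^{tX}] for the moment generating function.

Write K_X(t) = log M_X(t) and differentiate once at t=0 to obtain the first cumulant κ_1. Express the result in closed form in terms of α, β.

M_X(t) = (β/(β - t))^α
K_X(t) = log M_X(t) = α*(log(β) - log(β - t))
dK/dt = -α/(-β + t)

κ_1 = dK/dt |_{t=0} = α/β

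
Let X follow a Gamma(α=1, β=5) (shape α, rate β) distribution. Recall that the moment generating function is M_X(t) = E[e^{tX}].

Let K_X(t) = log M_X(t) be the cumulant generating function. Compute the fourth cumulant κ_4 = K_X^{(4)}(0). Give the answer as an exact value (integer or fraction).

κ_4 = D^4[K](0) = 6/625

M_X(t) = 5/(5 - t)
K_X(t) = log M_X(t) = -log(5 - t) + log(5)
D^4[K](t) = 6/(t^4 - 20*t^3 + 150*t^2 - 500*t + 625)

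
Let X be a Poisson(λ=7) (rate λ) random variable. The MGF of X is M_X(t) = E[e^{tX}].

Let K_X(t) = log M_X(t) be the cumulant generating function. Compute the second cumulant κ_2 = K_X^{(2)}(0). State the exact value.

M_X(t) = e^(7*e^(t) - 7)
K_X(t) = log M_X(t) = 7*e^(t) - 7
K′(t) = 7*e^(t)
K′′(t) = 7*e^(t)

κ_2 = K′′(0) = 7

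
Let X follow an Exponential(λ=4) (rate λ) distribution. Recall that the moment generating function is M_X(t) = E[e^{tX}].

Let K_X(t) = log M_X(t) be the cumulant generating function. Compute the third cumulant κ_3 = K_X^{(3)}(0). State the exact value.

M_X(t) = 4/(4 - t)
K_X(t) = log M_X(t) = -log(4 - t) + 2*log(2)
K′(t) = -1/(t - 4)
K′′(t) = 1/(t^2 - 8*t + 16)
K′′′(t) = -2/(t^3 - 12*t^2 + 48*t - 64)

κ_3 = K′′′(0) = 1/32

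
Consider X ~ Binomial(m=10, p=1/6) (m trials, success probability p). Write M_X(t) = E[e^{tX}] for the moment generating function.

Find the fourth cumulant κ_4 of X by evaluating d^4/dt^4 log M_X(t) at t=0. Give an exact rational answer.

M_X(t) = (e^(t)/6 + 5/6)^10
K_X(t) = log M_X(t) = 10*log(e^(t)/6 + 5/6)
K^(4)(t) = (50*e^(3*t) - 1000*e^(2*t) + 1250*e^(t))/(e^(4*t) + 20*e^(3*t) + 150*e^(2*t) + 500*e^(t) + 625)

κ_4 = K^(4)(0) = 25/108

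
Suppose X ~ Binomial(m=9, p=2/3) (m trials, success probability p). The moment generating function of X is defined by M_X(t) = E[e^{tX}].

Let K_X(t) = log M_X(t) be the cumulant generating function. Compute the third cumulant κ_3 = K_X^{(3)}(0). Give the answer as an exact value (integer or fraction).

κ_3 = K^(3)(0) = -2/3

M_X(t) = (2*e^(t)/3 + 1/3)^9
K_X(t) = log M_X(t) = 9*log(2*e^(t)/3 + 1/3)
K^(3)(t) = (-36*e^(2*t) + 18*e^(t))/(8*e^(3*t) + 12*e^(2*t) + 6*e^(t) + 1)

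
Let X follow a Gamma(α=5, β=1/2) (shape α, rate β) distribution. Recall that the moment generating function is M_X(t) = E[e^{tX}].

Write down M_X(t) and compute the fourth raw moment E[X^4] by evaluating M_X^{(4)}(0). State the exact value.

E[X^4] = d^4M/dt^4 |_{t=0} = 26880

M_X(t) = 1/(32*(1/2 - t)^5)
dM/dt = 10/(64*t^6 - 192*t^5 + 240*t^4 - 160*t^3 + 60*t^2 - 12*t + 1)
d^2M/dt^2 = -120/(128*t^7 - 448*t^6 + 672*t^5 - 560*t^4 + 280*t^3 - 84*t^2 + 14*t - 1)
d^3M/dt^3 = 1680/(256*t^8 - 1024*t^7 + 1792*t^6 - 1792*t^5 + 1120*t^4 - 448*t^3 + 112*t^2 - 16*t + 1)
d^4M/dt^4 = -26880/(512*t^9 - 2304*t^8 + 4608*t^7 - 5376*t^6 + 4032*t^5 - 2016*t^4 + 672*t^3 - 144*t^2 + 18*t - 1)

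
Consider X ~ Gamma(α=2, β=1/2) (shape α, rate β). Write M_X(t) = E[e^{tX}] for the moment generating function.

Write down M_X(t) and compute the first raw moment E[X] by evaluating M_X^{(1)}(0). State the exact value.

E[X] = M^(1)(0) = 4

M_X(t) = 1/(4*(1/2 - t)^2)
M^(1)(t) = -4/(8*t^3 - 12*t^2 + 6*t - 1)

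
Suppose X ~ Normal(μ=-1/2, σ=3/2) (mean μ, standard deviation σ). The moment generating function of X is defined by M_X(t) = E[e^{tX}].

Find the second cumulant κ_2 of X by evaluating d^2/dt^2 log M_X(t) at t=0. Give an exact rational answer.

M_X(t) = e^(9*t^2/8 - t/2)
K_X(t) = log M_X(t) = 9*t^2/8 - t/2
dK/dt = 9*t/4 - 1/2
d^2K/dt^2 = 9/4

κ_2 = d^2K/dt^2 |_{t=0} = 9/4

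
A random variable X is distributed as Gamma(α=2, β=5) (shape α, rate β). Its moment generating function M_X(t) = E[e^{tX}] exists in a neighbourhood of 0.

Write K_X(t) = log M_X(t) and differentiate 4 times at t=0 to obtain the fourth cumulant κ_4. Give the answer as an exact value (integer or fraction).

M_X(t) = 25/(5 - t)^2
K_X(t) = log M_X(t) = -2*log(5 - t) + 2*log(5)
K′(t) = -2/(t - 5)
K′′(t) = 2/(t^2 - 10*t + 25)
K′′′(t) = -4/(t^3 - 15*t^2 + 75*t - 125)
K′′′′(t) = 12/(t^4 - 20*t^3 + 150*t^2 - 500*t + 625)

κ_4 = K′′′′(0) = 12/625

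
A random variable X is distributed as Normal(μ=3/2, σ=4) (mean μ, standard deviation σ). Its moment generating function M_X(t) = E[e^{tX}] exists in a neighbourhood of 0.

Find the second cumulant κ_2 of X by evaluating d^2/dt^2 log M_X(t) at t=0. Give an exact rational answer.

M_X(t) = e^(8*t^2 + 3*t/2)
K_X(t) = log M_X(t) = 8*t^2 + 3*t/2
D^2[K](t) = 16

κ_2 = D^2[K](0) = 16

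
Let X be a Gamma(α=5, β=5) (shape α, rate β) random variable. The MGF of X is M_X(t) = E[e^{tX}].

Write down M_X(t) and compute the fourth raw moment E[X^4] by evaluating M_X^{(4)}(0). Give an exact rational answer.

M_X(t) = 3125/(5 - t)^5
M′(t) = 15625/(t^6 - 30*t^5 + 375*t^4 - 2500*t^3 + 9375*t^2 - 18750*t + 15625)
M′′(t) = -93750/(t^7 - 35*t^6 + 525*t^5 - 4375*t^4 + 21875*t^3 - 65625*t^2 + 109375*t - 78125)
M′′′(t) = 656250/(t^8 - 40*t^7 + 700*t^6 - 7000*t^5 + 43750*t^4 - 175000*t^3 + 437500*t^2 - 625000*t + 390625)
M′′′′(t) = -5250000/(t^9 - 45*t^8 + 900*t^7 - 10500*t^6 + 78750*t^5 - 393750*t^4 + 1312500*t^3 - 2812500*t^2 + 3515625*t - 1953125)

E[X^4] = M′′′′(0) = 336/125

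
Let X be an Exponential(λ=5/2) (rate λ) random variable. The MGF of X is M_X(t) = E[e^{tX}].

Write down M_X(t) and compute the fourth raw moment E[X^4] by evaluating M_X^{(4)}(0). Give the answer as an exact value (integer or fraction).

M_X(t) = 5/(2*(5/2 - t))
dM/dt = 10/(4*t^2 - 20*t + 25)
d^2M/dt^2 = -40/(8*t^3 - 60*t^2 + 150*t - 125)
d^3M/dt^3 = 240/(16*t^4 - 160*t^3 + 600*t^2 - 1000*t + 625)
d^4M/dt^4 = -1920/(32*t^5 - 400*t^4 + 2000*t^3 - 5000*t^2 + 6250*t - 3125)

E[X^4] = d^4M/dt^4 |_{t=0} = 384/625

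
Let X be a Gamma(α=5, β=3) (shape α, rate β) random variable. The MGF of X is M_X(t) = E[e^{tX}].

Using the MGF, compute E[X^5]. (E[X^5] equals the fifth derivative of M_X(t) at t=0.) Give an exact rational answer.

M_X(t) = 243/(3 - t)^5
D^5[M](t) = 3674160/(t^10 - 30*t^9 + 405*t^8 - 3240*t^7 + 17010*t^6 - 61236*t^5 + 153090*t^4 - 262440*t^3 + 295245*t^2 - 196830*t + 59049)

E[X^5] = D^5[M](0) = 560/9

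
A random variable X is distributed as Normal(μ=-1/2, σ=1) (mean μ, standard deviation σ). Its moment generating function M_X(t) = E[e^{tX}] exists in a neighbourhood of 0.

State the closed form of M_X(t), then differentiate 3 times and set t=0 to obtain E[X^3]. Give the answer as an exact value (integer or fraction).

E[X^3] = M^(3)(0) = -13/8

M_X(t) = e^(t^2/2 - t/2)
M^(3)(t) = (8*t^3*e^(t^2/2) - 12*t^2*e^(t^2/2) + 30*t*e^(t^2/2) - 13*e^(t^2/2))*e^(-t/2)/8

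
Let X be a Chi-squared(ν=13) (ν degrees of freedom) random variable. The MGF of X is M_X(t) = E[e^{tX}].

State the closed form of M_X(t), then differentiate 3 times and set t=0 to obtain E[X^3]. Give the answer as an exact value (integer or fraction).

E[X^3] = M′′′(0) = 3315

M_X(t) = (1 - 2*t)^(-13/2)
M′(t) = -13/(128*t^7*√(1 - 2*t) - 448*t^6*√(1 - 2*t) + 672*t^5*√(1 - 2*t) - 560*t^4*√(1 - 2*t) + 280*t^3*√(1 - 2*t) - 84*t^2*√(1 - 2*t) + 14*t*√(1 - 2*t) - √(1 - 2*t))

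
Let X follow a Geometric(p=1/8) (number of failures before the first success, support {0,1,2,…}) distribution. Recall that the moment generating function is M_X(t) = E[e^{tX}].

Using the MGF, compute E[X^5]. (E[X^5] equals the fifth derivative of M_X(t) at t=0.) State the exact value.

E[X^5] = d^5M/dt^5 |_{t=0} = 2646007

M_X(t) = 1/(8*(1 - 7*e^(t)/8))
dM/dt = 7*e^(t)/(49*e^(2*t) - 112*e^(t) + 64)
d^2M/dt^2 = (-49*e^(2*t) - 56*e^(t))/(343*e^(3*t) - 1176*e^(2*t) + 1344*e^(t) - 512)
d^3M/dt^3 = (343*e^(3*t) + 1568*e^(2*t) + 448*e^(t))/(2401*e^(4*t) - 10976*e^(3*t) + 18816*e^(2*t) - 14336*e^(t) + 4096)
d^4M/dt^4 = (-2401*e^(4*t) - 30184*e^(3*t) - 34496*e^(2*t) - 3584*e^(t))/(16807*e^(5*t) - 96040*e^(4*t) + 219520*e^(3*t) - 250880*e^(2*t) + 143360*e^(t) - 32768)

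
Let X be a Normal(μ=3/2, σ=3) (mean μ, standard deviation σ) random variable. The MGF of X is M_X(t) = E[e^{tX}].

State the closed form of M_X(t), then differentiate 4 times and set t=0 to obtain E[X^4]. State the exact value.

E[X^4] = M′′′′(0) = 5913/16

M_X(t) = e^(9*t^2/2 + 3*t/2)
M′(t) = 9*t*e^(3*t/2)*e^(9*t^2/2) + 3*e^(3*t/2)*e^(9*t^2/2)/2
M′′(t) = 81*t^2*e^(3*t/2)*e^(9*t^2/2) + 27*t*e^(3*t/2)*e^(9*t^2/2) + 45*e^(3*t/2)*e^(9*t^2/2)/4
M′′′(t) = 729*t^3*e^(3*t/2)*e^(9*t^2/2) + 729*t^2*e^(3*t/2)*e^(9*t^2/2)/2 + 1215*t*e^(3*t/2)*e^(9*t^2/2)/4 + 351*e^(3*t/2)*e^(9*t^2/2)/8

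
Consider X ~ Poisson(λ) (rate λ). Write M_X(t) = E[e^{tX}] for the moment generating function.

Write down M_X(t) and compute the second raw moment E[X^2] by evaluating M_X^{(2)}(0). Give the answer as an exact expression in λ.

E[X^2] = d^2M/dt^2 |_{t=0} = λ*(λ + 1)

M_X(t) = e^(λ*(e^(t) - 1))
dM/dt = λ*e^(-λ)*e^(t)*e^(λ*e^(t))
d^2M/dt^2 = (λ^2*e^(2*t)*e^(λ*e^(t)) + λ*e^(t)*e^(λ*e^(t)))*e^(-λ)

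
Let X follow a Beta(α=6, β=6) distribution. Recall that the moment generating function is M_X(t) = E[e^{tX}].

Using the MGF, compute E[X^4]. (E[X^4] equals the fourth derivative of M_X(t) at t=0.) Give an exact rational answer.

M_X(t) = ₁F₁(6; 12; t)
D^4[M](t) = 6*₁F₁(10; 16; t)/65

E[X^4] = D^4[M](0) = 6/65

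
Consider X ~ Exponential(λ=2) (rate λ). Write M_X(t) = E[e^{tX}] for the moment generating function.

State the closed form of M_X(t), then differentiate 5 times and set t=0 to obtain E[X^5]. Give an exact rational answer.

E[X^5] = D^5[M](0) = 15/4

M_X(t) = 2/(2 - t)
D^5[M](t) = 240/(t^6 - 12*t^5 + 60*t^4 - 160*t^3 + 240*t^2 - 192*t + 64)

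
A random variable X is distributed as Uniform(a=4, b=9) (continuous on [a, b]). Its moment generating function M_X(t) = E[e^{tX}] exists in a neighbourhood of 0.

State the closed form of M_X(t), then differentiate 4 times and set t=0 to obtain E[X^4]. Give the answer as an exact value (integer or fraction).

E[X^4] = d^4M/dt^4 |_{t=0} = 2321

M_X(t) = (e^(9*t) - e^(4*t))/(5*t)
dM/dt = (9*t*e^(9*t) - 4*t*e^(4*t) - e^(9*t) + e^(4*t))/(5*t^2)
d^2M/dt^2 = (81*t^2*e^(9*t) - 16*t^2*e^(4*t) - 18*t*e^(9*t) + 8*t*e^(4*t) + 2*e^(9*t) - 2*e^(4*t))/(5*t^3)
d^3M/dt^3 = (729*t^3*e^(9*t) - 64*t^3*e^(4*t) - 243*t^2*e^(9*t) + 48*t^2*e^(4*t) + 54*t*e^(9*t) - 24*t*e^(4*t) - 6*e^(9*t) + 6*e^(4*t))/(5*t^4)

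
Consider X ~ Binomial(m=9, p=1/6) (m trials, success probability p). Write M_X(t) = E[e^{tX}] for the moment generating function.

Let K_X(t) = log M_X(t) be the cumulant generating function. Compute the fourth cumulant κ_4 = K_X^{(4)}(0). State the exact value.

κ_4 = d^4K/dt^4 |_{t=0} = 5/24

M_X(t) = (e^(t)/6 + 5/6)^9
K_X(t) = log M_X(t) = 9*log(e^(t)/6 + 5/6)
dK/dt = 9*e^(t)/(e^(t) + 5)
d^2K/dt^2 = 45*e^(t)/(e^(2*t) + 10*e^(t) + 25)
d^3K/dt^3 = (-45*e^(2*t) + 225*e^(t))/(e^(3*t) + 15*e^(2*t) + 75*e^(t) + 125)
d^4K/dt^4 = (45*e^(3*t) - 900*e^(2*t) + 1125*e^(t))/(e^(4*t) + 20*e^(3*t) + 150*e^(2*t) + 500*e^(t) + 625)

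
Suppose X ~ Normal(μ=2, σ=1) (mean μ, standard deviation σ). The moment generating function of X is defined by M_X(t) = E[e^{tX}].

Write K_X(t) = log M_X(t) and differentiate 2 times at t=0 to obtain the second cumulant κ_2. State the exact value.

κ_2 = D^2[K](0) = 1

M_X(t) = e^(t^2/2 + 2*t)
K_X(t) = log M_X(t) = t^2/2 + 2*t
D^2[K](t) = 1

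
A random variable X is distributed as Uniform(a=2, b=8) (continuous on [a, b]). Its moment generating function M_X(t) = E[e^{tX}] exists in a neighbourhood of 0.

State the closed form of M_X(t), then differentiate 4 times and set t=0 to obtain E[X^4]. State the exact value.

E[X^4] = d^4M/dt^4 |_{t=0} = 5456/5

M_X(t) = (e^(8*t) - e^(2*t))/(6*t)
dM/dt = (8*t*e^(8*t) - 2*t*e^(2*t) - e^(8*t) + e^(2*t))/(6*t^2)
d^2M/dt^2 = (32*t^2*e^(8*t) - 2*t^2*e^(2*t) - 8*t*e^(8*t) + 2*t*e^(2*t) + e^(8*t) - e^(2*t))/(3*t^3)
d^3M/dt^3 = (256*t^3*e^(8*t) - 4*t^3*e^(2*t) - 96*t^2*e^(8*t) + 6*t^2*e^(2*t) + 24*t*e^(8*t) - 6*t*e^(2*t) - 3*e^(8*t) + 3*e^(2*t))/(3*t^4)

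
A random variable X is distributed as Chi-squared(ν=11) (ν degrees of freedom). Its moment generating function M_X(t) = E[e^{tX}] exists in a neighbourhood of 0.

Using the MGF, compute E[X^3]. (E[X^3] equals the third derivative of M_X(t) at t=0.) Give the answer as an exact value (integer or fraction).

M_X(t) = (1 - 2*t)^(-11/2)
M′(t) = 11/(64*t^6*√(1 - 2*t) - 192*t^5*√(1 - 2*t) + 240*t^4*√(1 - 2*t) - 160*t^3*√(1 - 2*t) + 60*t^2*√(1 - 2*t) - 12*t*√(1 - 2*t) + √(1 - 2*t))
M′′(t) = -143/(128*t^7*√(1 - 2*t) - 448*t^6*√(1 - 2*t) + 672*t^5*√(1 - 2*t) - 560*t^4*√(1 - 2*t) + 280*t^3*√(1 - 2*t) - 84*t^2*√(1 - 2*t) + 14*t*√(1 - 2*t) - √(1 - 2*t))

E[X^3] = M′′′(0) = 2145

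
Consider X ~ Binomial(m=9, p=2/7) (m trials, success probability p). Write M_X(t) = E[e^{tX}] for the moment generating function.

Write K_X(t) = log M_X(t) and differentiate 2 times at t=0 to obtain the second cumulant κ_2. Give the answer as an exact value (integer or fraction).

κ_2 = d^2K/dt^2 |_{t=0} = 90/49

M_X(t) = (2*e^(t)/7 + 5/7)^9
K_X(t) = log M_X(t) = 9*log(2*e^(t)/7 + 5/7)
dK/dt = 18*e^(t)/(2*e^(t) + 5)
d^2K/dt^2 = 90*e^(t)/(4*e^(2*t) + 20*e^(t) + 25)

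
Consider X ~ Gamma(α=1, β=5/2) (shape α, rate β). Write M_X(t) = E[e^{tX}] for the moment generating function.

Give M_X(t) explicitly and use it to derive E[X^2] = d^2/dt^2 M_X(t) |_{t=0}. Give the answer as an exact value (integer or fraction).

E[X^2] = D^2[M](0) = 8/25

M_X(t) = 5/(2*(5/2 - t))
D^2[M](t) = -40/(8*t^3 - 60*t^2 + 150*t - 125)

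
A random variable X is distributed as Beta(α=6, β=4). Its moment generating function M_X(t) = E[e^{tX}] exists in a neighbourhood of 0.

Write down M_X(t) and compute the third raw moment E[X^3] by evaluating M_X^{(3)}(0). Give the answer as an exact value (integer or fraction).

E[X^3] = M^(3)(0) = 14/55

M_X(t) = ₁F₁(6; 10; t)
M^(3)(t) = 14*₁F₁(9; 13; t)/55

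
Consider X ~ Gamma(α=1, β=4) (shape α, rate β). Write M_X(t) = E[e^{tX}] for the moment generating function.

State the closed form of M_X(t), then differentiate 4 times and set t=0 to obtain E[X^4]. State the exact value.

E[X^4] = D^4[M](0) = 3/32

M_X(t) = 4/(4 - t)
D^4[M](t) = -96/(t^5 - 20*t^4 + 160*t^3 - 640*t^2 + 1280*t - 1024)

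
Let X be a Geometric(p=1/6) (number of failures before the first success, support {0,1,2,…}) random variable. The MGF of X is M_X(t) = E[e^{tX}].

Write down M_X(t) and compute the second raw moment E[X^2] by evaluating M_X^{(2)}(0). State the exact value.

M_X(t) = 1/(6*(1 - 5*e^(t)/6))
M′(t) = 5*e^(t)/(25*e^(2*t) - 60*e^(t) + 36)
M′′(t) = (-25*e^(2*t) - 30*e^(t))/(125*e^(3*t) - 450*e^(2*t) + 540*e^(t) - 216)

E[X^2] = M′′(0) = 55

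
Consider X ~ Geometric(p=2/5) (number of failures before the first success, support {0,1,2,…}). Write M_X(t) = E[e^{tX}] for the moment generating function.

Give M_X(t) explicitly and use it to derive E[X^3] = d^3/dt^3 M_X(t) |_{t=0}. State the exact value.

M_X(t) = 2/(5*(1 - 3*e^(t)/5))
M^(3)(t) = (54*e^(3*t) + 360*e^(2*t) + 150*e^(t))/(81*e^(4*t) - 540*e^(3*t) + 1350*e^(2*t) - 1500*e^(t) + 625)

E[X^3] = M^(3)(0) = 141/4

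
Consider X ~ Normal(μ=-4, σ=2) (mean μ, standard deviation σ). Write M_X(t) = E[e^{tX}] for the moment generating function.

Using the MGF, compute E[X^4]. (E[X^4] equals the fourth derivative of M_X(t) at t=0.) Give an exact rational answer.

E[X^4] = D^4[M](0) = 688

M_X(t) = e^(2*t^2 - 4*t)
D^4[M](t) = (256*t^4*e^(2*t^2) - 1024*t^3*e^(2*t^2) + 1920*t^2*e^(2*t^2) - 1792*t*e^(2*t^2) + 688*e^(2*t^2))*e^(-4*t)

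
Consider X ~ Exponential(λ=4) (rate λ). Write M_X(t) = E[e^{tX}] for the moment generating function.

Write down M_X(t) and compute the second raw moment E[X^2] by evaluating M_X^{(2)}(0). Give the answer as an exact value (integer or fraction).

M_X(t) = 4/(4 - t)
M^(2)(t) = -8/(t^3 - 12*t^2 + 48*t - 64)

E[X^2] = M^(2)(0) = 1/8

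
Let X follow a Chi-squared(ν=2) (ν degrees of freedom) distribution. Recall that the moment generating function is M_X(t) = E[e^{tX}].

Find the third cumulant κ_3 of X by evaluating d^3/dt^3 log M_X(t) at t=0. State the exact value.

M_X(t) = 1/(1 - 2*t)
K_X(t) = log M_X(t) = -log(1 - 2*t)
K^(3)(t) = -16/(8*t^3 - 12*t^2 + 6*t - 1)

κ_3 = K^(3)(0) = 16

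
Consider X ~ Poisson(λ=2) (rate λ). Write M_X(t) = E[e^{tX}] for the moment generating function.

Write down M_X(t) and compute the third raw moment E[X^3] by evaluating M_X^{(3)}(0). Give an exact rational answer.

M_X(t) = e^(2*e^(t) - 2)
D^3[M](t) = (8*e^(3*t)*e^(2*e^(t)) + 12*e^(2*t)*e^(2*e^(t)) + 2*e^(t)*e^(2*e^(t)))*e^(-2)

E[X^3] = D^3[M](0) = 22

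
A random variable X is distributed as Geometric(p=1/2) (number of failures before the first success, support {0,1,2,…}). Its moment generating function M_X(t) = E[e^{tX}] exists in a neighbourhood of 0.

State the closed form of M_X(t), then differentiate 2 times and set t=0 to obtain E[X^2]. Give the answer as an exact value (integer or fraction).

E[X^2] = M^(2)(0) = 3

M_X(t) = 1/(2*(1 - e^(t)/2))
M^(2)(t) = (-e^(2*t) - 2*e^(t))/(e^(3*t) - 6*e^(2*t) + 12*e^(t) - 8)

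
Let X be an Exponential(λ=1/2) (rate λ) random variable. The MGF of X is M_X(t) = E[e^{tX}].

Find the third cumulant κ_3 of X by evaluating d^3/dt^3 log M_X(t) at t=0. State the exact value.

κ_3 = d^3K/dt^3 |_{t=0} = 16

M_X(t) = 1/(2*(1/2 - t))
K_X(t) = log M_X(t) = -log(1/2 - t) - log(2)
dK/dt = -2/(2*t - 1)
d^2K/dt^2 = 4/(4*t^2 - 4*t + 1)
d^3K/dt^3 = -16/(8*t^3 - 12*t^2 + 6*t - 1)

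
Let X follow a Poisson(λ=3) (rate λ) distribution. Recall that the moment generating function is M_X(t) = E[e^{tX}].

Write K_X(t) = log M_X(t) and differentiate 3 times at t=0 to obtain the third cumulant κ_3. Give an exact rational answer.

κ_3 = K^(3)(0) = 3

M_X(t) = e^(3*e^(t) - 3)
K_X(t) = log M_X(t) = 3*e^(t) - 3
K^(3)(t) = 3*e^(t)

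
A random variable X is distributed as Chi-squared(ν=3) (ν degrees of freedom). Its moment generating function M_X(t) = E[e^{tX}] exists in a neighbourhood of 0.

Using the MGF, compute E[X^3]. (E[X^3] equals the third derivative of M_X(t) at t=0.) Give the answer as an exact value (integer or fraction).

E[X^3] = d^3M/dt^3 |_{t=0} = 105

M_X(t) = (1 - 2*t)^(-3/2)
dM/dt = 3/(4*t^2*√(1 - 2*t) - 4*t*√(1 - 2*t) + √(1 - 2*t))
d^2M/dt^2 = -15/(8*t^3*√(1 - 2*t) - 12*t^2*√(1 - 2*t) + 6*t*√(1 - 2*t) - √(1 - 2*t))
d^3M/dt^3 = 105/(16*t^4*√(1 - 2*t) - 32*t^3*√(1 - 2*t) + 24*t^2*√(1 - 2*t) - 8*t*√(1 - 2*t) + √(1 - 2*t))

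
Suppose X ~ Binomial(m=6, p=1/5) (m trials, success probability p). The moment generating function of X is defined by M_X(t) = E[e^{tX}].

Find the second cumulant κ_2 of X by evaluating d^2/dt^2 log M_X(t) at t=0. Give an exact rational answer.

κ_2 = K^(2)(0) = 24/25

M_X(t) = (e^(t)/5 + 4/5)^6
K_X(t) = log M_X(t) = 6*log(e^(t)/5 + 4/5)
K^(2)(t) = 24*e^(t)/(e^(2*t) + 8*e^(t) + 16)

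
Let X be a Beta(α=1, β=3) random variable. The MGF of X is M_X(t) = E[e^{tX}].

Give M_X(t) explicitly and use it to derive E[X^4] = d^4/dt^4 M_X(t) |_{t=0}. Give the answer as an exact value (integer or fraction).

M_X(t) = ₁F₁(1; 4; t)
dM/dt = ₁F₁(2; 5; t)/4
d^2M/dt^2 = ₁F₁(3; 6; t)/10
d^3M/dt^3 = ₁F₁(4; 7; t)/20
d^4M/dt^4 = ₁F₁(5; 8; t)/35

E[X^4] = d^4M/dt^4 |_{t=0} = 1/35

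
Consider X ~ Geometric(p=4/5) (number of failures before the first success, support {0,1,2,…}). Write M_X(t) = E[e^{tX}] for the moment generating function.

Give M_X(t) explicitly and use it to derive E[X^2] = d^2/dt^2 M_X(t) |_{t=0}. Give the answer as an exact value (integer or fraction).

E[X^2] = D^2[M](0) = 3/8

M_X(t) = 4/(5*(1 - e^(t)/5))
D^2[M](t) = (-4*e^(2*t) - 20*e^(t))/(e^(3*t) - 15*e^(2*t) + 75*e^(t) - 125)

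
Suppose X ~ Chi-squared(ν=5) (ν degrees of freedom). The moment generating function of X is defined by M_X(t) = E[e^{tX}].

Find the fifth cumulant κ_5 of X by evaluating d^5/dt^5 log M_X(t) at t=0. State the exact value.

κ_5 = d^5K/dt^5 |_{t=0} = 1920

M_X(t) = (1 - 2*t)^(-5/2)
K_X(t) = log M_X(t) = -5*log(1 - 2*t)/2
dK/dt = -5/(2*t - 1)
d^2K/dt^2 = 10/(4*t^2 - 4*t + 1)
d^3K/dt^3 = -40/(8*t^3 - 12*t^2 + 6*t - 1)
d^4K/dt^4 = 240/(16*t^4 - 32*t^3 + 24*t^2 - 8*t + 1)
d^5K/dt^5 = -1920/(32*t^5 - 80*t^4 + 80*t^3 - 40*t^2 + 10*t - 1)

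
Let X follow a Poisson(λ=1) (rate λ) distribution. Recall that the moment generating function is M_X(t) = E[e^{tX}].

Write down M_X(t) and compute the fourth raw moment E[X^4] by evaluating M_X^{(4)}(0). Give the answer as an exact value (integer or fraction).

M_X(t) = e^(e^(t) - 1)
M′(t) = e^(-1)*e^(t)*e^(e^(t))
M′′(t) = (e^(2*t)*e^(e^(t)) + e^(t)*e^(e^(t)))*e^(-1)
M′′′(t) = (e^(3*t)*e^(e^(t)) + 3*e^(2*t)*e^(e^(t)) + e^(t)*e^(e^(t)))*e^(-1)
M′′′′(t) = (e^(4*t)*e^(e^(t)) + 6*e^(3*t)*e^(e^(t)) + 7*e^(2*t)*e^(e^(t)) + e^(t)*e^(e^(t)))*e^(-1)

E[X^4] = M′′′′(0) = 15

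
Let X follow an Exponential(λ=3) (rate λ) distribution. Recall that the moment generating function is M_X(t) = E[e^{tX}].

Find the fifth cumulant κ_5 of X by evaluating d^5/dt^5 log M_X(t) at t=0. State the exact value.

M_X(t) = 3/(3 - t)
K_X(t) = log M_X(t) = -log(3 - t) + log(3)
K^(5)(t) = -24/(t^5 - 15*t^4 + 90*t^3 - 270*t^2 + 405*t - 243)

κ_5 = K^(5)(0) = 8/81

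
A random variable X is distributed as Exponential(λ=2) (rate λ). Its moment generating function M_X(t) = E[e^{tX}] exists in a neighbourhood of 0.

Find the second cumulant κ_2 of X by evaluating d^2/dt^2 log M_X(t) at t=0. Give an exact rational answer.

κ_2 = K^(2)(0) = 1/4

M_X(t) = 2/(2 - t)
K_X(t) = log M_X(t) = -log(2 - t) + log(2)
K^(2)(t) = 1/(t^2 - 4*t + 4)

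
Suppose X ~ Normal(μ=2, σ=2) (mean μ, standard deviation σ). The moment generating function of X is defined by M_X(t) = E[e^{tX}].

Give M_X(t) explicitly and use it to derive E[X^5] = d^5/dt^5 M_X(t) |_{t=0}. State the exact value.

E[X^5] = d^5M/dt^5 |_{t=0} = 832

M_X(t) = e^(2*t^2 + 2*t)
dM/dt = 4*t*e^(2*t)*e^(2*t^2) + 2*e^(2*t)*e^(2*t^2)
d^2M/dt^2 = 16*t^2*e^(2*t)*e^(2*t^2) + 16*t*e^(2*t)*e^(2*t^2) + 8*e^(2*t)*e^(2*t^2)
d^3M/dt^3 = 64*t^3*e^(2*t)*e^(2*t^2) + 96*t^2*e^(2*t)*e^(2*t^2) + 96*t*e^(2*t)*e^(2*t^2) + 32*e^(2*t)*e^(2*t^2)
d^4M/dt^4 = 256*t^4*e^(2*t)*e^(2*t^2) + 512*t^3*e^(2*t)*e^(2*t^2) + 768*t^2*e^(2*t)*e^(2*t^2) + 512*t*e^(2*t)*e^(2*t^2) + 160*e^(2*t)*e^(2*t^2)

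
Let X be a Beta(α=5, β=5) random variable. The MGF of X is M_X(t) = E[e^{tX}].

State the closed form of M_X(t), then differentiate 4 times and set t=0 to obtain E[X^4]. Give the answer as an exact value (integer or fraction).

M_X(t) = ₁F₁(5; 10; t)
dM/dt = ₁F₁(6; 11; t)/2
d^2M/dt^2 = 3*₁F₁(7; 12; t)/11
d^3M/dt^3 = 7*₁F₁(8; 13; t)/44
d^4M/dt^4 = 14*₁F₁(9; 14; t)/143

E[X^4] = d^4M/dt^4 |_{t=0} = 14/143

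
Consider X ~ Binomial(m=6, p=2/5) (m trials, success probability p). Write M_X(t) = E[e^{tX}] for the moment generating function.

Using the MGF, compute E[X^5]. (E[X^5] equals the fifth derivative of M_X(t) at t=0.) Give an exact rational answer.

M_X(t) = (2*e^(t)/5 + 3/5)^6
dM/dt = 384*e^(6*t)/15625 + 576*e^(5*t)/3125 + 1728*e^(4*t)/3125 + 2592*e^(3*t)/3125 + 1944*e^(2*t)/3125 + 2916*e^(t)/15625
d^2M/dt^2 = 2304*e^(6*t)/15625 + 576*e^(5*t)/625 + 6912*e^(4*t)/3125 + 7776*e^(3*t)/3125 + 3888*e^(2*t)/3125 + 2916*e^(t)/15625
d^3M/dt^3 = 13824*e^(6*t)/15625 + 576*e^(5*t)/125 + 27648*e^(4*t)/3125 + 23328*e^(3*t)/3125 + 7776*e^(2*t)/3125 + 2916*e^(t)/15625
d^4M/dt^4 = 82944*e^(6*t)/15625 + 576*e^(5*t)/25 + 110592*e^(4*t)/3125 + 69984*e^(3*t)/3125 + 15552*e^(2*t)/3125 + 2916*e^(t)/15625
d^5M/dt^5 = 497664*e^(6*t)/15625 + 576*e^(5*t)/5 + 442368*e^(4*t)/3125 + 209952*e^(3*t)/3125 + 31104*e^(2*t)/3125 + 2916*e^(t)/15625

E[X^5] = d^5M/dt^5 |_{t=0} = 228708/625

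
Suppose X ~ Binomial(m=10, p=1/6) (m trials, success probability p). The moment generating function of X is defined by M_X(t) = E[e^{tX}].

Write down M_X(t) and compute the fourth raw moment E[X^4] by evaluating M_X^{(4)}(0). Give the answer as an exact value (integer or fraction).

E[X^4] = D^4[M](0) = 775/18

M_X(t) = (e^(t)/6 + 5/6)^10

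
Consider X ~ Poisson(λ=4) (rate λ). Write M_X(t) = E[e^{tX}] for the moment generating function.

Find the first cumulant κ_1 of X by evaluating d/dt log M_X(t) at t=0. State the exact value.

κ_1 = D[K](0) = 4

M_X(t) = e^(4*e^(t) - 4)
K_X(t) = log M_X(t) = 4*e^(t) - 4
D[K](t) = 4*e^(t)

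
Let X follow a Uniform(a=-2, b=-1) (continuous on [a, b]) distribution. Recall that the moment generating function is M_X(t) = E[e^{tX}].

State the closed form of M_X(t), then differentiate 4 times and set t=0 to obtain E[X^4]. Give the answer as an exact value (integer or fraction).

E[X^4] = d^4M/dt^4 |_{t=0} = 31/5

M_X(t) = (e^(-t) - e^(-2*t))/t
dM/dt = (-t*e^(t) + 2*t - e^(t) + 1)*e^(-2*t)/t^2
d^2M/dt^2 = (t^2*e^(t) - 4*t^2 + 2*t*e^(t) - 4*t + 2*e^(t) - 2)*e^(-2*t)/t^3
d^3M/dt^3 = (-t^3*e^(t) + 8*t^3 - 3*t^2*e^(t) + 12*t^2 - 6*t*e^(t) + 12*t - 6*e^(t) + 6)*e^(-2*t)/t^4
d^4M/dt^4 = (t^4*e^(t) - 16*t^4 + 4*t^3*e^(t) - 32*t^3 + 12*t^2*e^(t) - 48*t^2 + 24*t*e^(t) - 48*t + 24*e^(t) - 24)*e^(-2*t)/t^5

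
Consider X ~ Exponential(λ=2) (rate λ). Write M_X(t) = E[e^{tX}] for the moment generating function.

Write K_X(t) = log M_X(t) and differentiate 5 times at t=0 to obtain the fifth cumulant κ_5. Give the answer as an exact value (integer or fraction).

κ_5 = d^5K/dt^5 |_{t=0} = 3/4

M_X(t) = 2/(2 - t)
K_X(t) = log M_X(t) = -log(2 - t) + log(2)
dK/dt = -1/(t - 2)
d^2K/dt^2 = 1/(t^2 - 4*t + 4)
d^3K/dt^3 = -2/(t^3 - 6*t^2 + 12*t - 8)
d^4K/dt^4 = 6/(t^4 - 8*t^3 + 24*t^2 - 32*t + 16)
d^5K/dt^5 = -24/(t^5 - 10*t^4 + 40*t^3 - 80*t^2 + 80*t - 32)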